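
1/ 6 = 0.17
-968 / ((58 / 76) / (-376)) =13830784 / 29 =476923.59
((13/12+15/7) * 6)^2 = 73441/196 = 374.70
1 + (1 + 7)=9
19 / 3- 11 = -14 / 3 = -4.67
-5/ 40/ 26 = -1/ 208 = -0.00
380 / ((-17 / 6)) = -2280 / 17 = -134.12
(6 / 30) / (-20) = -1 / 100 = -0.01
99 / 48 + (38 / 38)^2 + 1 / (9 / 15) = 227 / 48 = 4.73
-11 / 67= -0.16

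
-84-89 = -173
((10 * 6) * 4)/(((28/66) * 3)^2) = 7260/49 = 148.16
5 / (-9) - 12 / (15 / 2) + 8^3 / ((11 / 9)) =206293 / 495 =416.75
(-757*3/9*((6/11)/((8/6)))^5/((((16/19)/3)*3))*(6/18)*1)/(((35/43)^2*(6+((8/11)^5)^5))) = -117384331912740379976339037450087/407755349007655669519639841612800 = -0.29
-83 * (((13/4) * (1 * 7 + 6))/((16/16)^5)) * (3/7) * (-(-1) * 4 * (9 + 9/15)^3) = -4653821952/875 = -5318653.66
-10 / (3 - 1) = -5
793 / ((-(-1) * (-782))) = -793 / 782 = -1.01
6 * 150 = 900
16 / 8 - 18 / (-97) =2.19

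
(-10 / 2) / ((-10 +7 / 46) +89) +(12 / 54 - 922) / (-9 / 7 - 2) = 211392542 / 753687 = 280.48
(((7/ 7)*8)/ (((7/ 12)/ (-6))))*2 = -1152/ 7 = -164.57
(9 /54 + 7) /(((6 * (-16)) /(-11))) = 473 /576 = 0.82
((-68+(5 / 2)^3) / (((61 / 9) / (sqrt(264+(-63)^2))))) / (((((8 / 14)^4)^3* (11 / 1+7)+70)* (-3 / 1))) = 17398498011657* sqrt(4233) / 472965741851504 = 2.39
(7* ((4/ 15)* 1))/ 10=14/ 75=0.19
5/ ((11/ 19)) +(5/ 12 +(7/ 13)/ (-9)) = 46297/ 5148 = 8.99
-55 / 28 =-1.96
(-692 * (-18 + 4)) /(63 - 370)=-9688 /307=-31.56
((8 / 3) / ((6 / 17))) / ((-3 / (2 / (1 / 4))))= -544 / 27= -20.15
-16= -16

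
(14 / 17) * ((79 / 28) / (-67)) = -79 / 2278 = -0.03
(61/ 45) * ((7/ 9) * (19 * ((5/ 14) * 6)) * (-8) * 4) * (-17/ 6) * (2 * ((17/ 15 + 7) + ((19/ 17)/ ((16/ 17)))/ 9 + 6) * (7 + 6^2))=17403778118/ 3645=4774699.07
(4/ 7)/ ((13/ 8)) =32/ 91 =0.35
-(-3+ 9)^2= -36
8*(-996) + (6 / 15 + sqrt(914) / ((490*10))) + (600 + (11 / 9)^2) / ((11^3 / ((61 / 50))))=-42946774199 / 5390550 + sqrt(914) / 4900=-7967.04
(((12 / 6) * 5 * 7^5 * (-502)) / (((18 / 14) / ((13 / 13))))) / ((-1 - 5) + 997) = -590597980 / 8919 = -66217.96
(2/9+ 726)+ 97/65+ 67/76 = 32393383/44460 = 728.60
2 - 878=-876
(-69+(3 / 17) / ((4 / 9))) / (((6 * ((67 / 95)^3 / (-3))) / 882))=1763847579375 / 20451884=86243.77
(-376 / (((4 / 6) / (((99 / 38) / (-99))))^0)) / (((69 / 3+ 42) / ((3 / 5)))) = -1128 / 325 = -3.47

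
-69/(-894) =23/298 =0.08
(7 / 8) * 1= 7 / 8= 0.88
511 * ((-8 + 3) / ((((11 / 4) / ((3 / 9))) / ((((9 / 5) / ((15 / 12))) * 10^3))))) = -4905600 / 11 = -445963.64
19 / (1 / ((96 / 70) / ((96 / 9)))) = 2.44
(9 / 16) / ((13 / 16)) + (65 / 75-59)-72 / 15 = -12137 / 195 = -62.24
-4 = -4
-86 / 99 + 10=904 / 99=9.13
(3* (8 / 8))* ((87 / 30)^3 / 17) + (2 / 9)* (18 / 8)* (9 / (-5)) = 3.40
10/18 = 5/9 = 0.56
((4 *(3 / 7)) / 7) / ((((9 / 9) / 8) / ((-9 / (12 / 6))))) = -8.82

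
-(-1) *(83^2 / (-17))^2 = 47458321 / 289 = 164215.64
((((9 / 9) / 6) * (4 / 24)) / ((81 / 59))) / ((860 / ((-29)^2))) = 49619 / 2507760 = 0.02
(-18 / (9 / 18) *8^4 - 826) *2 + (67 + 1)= -296496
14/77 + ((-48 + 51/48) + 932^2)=152869595/176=868577.24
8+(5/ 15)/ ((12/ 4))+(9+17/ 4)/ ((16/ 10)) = 4721/ 288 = 16.39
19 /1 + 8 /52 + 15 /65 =252 /13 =19.38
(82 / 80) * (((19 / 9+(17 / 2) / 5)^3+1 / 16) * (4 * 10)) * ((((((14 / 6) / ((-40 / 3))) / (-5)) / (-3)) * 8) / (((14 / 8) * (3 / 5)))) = -3312731899 / 16402500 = -201.97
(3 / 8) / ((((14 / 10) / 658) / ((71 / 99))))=16685 / 132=126.40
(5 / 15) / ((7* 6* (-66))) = -1 / 8316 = -0.00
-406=-406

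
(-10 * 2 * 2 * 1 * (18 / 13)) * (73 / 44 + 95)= -765540 / 143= -5353.43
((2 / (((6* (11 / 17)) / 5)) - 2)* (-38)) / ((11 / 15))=-3610 / 121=-29.83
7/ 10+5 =5.70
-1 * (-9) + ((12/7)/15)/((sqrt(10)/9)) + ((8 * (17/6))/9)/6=9.75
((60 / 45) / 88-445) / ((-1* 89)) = 29369 / 5874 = 5.00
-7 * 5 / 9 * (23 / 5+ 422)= -1659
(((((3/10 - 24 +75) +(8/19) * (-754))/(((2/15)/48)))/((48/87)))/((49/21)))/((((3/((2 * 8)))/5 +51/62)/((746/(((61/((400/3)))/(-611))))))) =165786221418896000/1922781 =86222102995.03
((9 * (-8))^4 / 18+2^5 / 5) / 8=933124 / 5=186624.80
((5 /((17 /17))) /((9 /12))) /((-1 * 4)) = -5 /3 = -1.67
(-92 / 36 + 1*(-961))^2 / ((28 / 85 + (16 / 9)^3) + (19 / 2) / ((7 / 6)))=402715192320 / 6112009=65889.17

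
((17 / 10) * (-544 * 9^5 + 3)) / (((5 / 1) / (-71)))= 38772042171 / 50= 775440843.42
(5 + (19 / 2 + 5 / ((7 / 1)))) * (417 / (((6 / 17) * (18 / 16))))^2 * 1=3171580792 / 189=16780850.75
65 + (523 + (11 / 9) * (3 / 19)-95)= 493.19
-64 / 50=-32 / 25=-1.28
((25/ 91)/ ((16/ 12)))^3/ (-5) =-0.00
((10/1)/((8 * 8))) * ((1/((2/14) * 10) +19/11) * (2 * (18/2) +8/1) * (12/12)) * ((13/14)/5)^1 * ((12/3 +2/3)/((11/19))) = 285779/19360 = 14.76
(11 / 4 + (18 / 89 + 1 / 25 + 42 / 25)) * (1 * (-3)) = -124749 / 8900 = -14.02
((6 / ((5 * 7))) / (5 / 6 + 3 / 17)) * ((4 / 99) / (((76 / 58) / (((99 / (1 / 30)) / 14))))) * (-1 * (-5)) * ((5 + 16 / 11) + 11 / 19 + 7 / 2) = 167452380 / 2863091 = 58.49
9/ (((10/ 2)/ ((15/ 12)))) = 9/ 4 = 2.25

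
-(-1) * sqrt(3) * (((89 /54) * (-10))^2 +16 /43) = 8526739 * sqrt(3) /31347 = 471.14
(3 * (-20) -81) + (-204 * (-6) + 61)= 1144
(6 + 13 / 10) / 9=73 / 90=0.81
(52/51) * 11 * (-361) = -206492/51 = -4048.86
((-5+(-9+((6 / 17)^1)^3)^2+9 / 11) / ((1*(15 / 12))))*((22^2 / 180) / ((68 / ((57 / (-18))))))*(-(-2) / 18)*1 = -4219007725933 / 4985614876950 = -0.85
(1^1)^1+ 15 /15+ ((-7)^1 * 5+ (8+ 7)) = -18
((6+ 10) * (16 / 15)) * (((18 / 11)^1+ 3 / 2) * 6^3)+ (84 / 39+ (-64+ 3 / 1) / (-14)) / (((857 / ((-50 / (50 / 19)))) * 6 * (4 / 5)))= 793473860093 / 68628560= 11561.86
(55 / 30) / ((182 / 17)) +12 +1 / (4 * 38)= 505331 / 41496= 12.18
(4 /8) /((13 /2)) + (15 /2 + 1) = 8.58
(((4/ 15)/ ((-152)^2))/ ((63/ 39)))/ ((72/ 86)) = 559/ 65499840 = 0.00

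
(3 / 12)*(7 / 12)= 7 / 48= 0.15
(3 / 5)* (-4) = -12 / 5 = -2.40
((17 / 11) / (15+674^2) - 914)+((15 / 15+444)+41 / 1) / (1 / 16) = 2017105487 / 293953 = 6862.00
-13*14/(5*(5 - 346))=182/1705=0.11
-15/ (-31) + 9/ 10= 429/ 310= 1.38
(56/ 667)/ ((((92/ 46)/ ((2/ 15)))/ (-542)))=-30352/ 10005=-3.03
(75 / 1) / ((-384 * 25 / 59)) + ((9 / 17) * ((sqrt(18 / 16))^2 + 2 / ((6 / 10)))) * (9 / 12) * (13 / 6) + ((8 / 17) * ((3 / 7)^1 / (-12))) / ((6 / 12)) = 50889 / 15232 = 3.34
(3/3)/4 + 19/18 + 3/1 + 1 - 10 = -169/36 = -4.69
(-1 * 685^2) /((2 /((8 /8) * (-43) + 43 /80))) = 318791465 /32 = 9962233.28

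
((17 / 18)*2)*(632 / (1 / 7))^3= 1471954129408 / 9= 163550458823.11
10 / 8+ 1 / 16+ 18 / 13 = 561 / 208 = 2.70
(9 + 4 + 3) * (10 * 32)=5120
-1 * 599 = -599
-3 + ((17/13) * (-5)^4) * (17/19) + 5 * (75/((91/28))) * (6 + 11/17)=6278528/4199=1495.24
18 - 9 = 9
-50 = -50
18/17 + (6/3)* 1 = 52/17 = 3.06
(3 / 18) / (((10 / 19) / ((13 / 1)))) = 247 / 60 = 4.12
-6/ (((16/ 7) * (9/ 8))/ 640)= -4480/ 3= -1493.33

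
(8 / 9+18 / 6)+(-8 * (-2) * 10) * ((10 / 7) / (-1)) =-14155 / 63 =-224.68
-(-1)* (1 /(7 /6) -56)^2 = 148996 /49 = 3040.73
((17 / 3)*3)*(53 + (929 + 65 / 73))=1219767 / 73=16709.14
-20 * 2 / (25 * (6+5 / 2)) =-0.19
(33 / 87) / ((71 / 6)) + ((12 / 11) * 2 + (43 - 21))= 548420 / 22649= 24.21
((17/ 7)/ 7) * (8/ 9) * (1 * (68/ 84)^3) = 668168/ 4084101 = 0.16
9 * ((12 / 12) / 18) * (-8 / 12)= -0.33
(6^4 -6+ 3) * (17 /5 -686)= -4413009 /5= -882601.80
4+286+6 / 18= 871 / 3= 290.33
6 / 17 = 0.35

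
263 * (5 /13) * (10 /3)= 13150 /39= 337.18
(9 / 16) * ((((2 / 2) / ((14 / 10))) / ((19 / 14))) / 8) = 0.04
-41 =-41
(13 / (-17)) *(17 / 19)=-0.68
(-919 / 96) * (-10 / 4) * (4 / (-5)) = -919 / 48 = -19.15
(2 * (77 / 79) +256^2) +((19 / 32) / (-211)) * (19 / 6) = 209750770457 / 3200448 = 65537.94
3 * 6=18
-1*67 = -67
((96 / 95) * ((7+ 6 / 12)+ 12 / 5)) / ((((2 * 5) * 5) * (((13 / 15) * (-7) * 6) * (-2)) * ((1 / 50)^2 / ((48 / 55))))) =10368 / 1729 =6.00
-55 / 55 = -1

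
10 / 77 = 0.13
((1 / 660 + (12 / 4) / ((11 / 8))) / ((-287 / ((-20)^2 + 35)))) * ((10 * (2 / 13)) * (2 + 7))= -170955 / 3731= -45.82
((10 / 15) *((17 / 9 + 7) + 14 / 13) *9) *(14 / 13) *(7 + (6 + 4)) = 555016 / 507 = 1094.71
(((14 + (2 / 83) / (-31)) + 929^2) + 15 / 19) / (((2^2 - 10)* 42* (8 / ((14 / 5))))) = -21096104171 / 17599320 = -1198.69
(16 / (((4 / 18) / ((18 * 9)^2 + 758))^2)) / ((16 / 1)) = 14764437081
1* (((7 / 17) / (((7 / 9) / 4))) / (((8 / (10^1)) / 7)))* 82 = 25830 / 17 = 1519.41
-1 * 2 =-2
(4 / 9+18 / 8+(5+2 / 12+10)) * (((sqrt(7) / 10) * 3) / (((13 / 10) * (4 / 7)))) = 4501 * sqrt(7) / 624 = 19.08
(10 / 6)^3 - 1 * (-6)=287 / 27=10.63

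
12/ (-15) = -0.80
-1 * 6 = -6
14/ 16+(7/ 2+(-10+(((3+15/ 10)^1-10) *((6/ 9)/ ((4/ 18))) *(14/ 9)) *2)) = -1367/ 24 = -56.96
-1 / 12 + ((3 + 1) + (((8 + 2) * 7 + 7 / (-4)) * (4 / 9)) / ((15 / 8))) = 3617 / 180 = 20.09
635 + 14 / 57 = 36209 / 57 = 635.25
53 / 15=3.53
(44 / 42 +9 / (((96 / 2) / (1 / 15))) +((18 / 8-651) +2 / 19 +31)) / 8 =-19681381 / 255360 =-77.07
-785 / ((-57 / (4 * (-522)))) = -546360 / 19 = -28755.79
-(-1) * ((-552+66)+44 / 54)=-13100 / 27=-485.19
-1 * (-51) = 51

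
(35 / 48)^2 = 1225 / 2304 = 0.53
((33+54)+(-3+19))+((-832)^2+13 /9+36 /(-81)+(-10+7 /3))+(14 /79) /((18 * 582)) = 286483538581 /413802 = 692320.33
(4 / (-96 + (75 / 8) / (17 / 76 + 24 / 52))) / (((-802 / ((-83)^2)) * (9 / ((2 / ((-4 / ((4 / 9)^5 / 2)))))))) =-4775785472 / 23752786850019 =-0.00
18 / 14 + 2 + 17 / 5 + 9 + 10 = 25.69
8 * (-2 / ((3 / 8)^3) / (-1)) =8192 / 27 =303.41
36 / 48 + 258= 1035 / 4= 258.75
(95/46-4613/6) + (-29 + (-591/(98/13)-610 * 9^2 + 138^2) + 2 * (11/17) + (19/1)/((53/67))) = -190178427769/6092562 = -31214.85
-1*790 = -790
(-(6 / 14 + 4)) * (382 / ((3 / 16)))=-9022.48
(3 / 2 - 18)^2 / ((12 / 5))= 113.44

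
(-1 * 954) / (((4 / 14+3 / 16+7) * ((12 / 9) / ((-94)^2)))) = -26225248 / 31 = -845975.74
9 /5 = 1.80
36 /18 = 2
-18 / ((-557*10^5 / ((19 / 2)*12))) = 513 / 13925000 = 0.00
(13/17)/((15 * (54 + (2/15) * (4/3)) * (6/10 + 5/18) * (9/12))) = 2340/1637117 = 0.00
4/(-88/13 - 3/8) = -416/743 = -0.56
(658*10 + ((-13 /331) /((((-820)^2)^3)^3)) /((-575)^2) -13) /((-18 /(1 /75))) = -20192032768178328243157243524783263136645119999999999999999999987 /4150943236948491415907153762518258753536000000000000000000000000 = -4.86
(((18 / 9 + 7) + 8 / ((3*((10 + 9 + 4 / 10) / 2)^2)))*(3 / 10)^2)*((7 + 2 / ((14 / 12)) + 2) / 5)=2293587 / 1317260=1.74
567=567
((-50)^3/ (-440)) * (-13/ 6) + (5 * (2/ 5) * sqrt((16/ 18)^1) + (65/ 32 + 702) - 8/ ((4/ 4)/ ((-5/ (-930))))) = 4 * sqrt(2)/ 3 + 965253/ 10912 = 90.34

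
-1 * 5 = -5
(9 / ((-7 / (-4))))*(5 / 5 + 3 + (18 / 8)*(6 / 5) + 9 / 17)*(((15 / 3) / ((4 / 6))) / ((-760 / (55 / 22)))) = -33183 / 36176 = -0.92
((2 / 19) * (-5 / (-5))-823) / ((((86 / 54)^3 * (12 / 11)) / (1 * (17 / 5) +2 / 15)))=-3986990667 / 6042532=-659.82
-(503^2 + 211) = -253220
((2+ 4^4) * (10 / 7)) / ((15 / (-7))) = -172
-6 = -6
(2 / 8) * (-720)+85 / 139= -24935 / 139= -179.39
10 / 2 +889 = 894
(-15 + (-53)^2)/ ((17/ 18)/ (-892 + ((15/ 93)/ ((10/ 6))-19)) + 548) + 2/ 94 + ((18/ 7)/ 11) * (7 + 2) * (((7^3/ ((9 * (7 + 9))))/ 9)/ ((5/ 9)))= 7052889218563/ 1152037738280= 6.12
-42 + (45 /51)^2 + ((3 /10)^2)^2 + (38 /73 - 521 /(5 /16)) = -360314145143 /210970000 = -1707.89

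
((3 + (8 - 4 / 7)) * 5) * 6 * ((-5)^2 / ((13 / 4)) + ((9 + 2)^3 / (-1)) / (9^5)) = 4297945810 / 1791153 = 2399.54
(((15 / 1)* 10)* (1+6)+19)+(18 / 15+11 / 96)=513751 / 480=1070.31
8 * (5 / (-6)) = -6.67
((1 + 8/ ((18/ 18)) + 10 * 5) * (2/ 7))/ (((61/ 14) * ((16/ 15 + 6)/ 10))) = 17700/ 3233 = 5.47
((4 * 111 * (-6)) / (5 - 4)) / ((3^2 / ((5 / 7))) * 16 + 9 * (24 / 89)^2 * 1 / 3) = -1465385 / 111014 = -13.20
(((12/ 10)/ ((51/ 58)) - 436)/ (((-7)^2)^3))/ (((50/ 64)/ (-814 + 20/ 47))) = 45205269504/ 11750193875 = 3.85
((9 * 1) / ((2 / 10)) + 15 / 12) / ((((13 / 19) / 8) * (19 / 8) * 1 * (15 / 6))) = 1184 / 13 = 91.08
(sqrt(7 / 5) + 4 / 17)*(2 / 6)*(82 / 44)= 82 / 561 + 41*sqrt(35) / 330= 0.88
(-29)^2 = 841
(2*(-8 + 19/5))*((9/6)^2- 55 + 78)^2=-214221/40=-5355.52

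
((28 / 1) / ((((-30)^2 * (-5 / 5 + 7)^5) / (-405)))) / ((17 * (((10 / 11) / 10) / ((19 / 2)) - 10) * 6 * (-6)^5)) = -1463 / 7154357944320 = -0.00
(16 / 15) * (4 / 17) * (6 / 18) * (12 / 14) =0.07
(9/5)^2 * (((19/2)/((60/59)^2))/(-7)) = -595251/140000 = -4.25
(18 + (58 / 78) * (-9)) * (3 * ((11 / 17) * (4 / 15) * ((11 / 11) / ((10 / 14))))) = 45276 / 5525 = 8.19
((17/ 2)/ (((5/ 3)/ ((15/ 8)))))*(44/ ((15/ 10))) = 561/ 2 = 280.50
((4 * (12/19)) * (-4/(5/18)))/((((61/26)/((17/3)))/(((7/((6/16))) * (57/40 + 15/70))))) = -2688.70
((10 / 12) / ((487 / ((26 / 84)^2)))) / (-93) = -845 / 479359944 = -0.00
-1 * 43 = -43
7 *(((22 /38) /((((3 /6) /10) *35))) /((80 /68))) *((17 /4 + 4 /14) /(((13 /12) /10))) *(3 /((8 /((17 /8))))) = 65.67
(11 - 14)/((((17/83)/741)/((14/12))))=-430521/34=-12662.38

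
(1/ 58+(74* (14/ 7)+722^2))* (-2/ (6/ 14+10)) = -211701399/ 2117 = -100000.66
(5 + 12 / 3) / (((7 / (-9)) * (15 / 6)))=-162 / 35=-4.63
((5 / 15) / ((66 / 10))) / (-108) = -5 / 10692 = -0.00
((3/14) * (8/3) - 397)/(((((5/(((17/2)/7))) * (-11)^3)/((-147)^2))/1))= 4160835/2662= 1563.05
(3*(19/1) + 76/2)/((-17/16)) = -1520/17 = -89.41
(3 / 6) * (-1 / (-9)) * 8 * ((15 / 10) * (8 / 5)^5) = 65536 / 9375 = 6.99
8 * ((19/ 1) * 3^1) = 456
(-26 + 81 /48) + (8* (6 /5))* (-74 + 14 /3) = -55193 /80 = -689.91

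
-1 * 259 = -259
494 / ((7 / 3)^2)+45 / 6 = 9627 / 98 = 98.23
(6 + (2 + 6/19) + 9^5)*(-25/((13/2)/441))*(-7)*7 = 1212361060050/247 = 4908344372.67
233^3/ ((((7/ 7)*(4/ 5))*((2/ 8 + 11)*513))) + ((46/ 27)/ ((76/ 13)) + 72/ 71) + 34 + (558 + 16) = 2195675075/ 655614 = 3349.04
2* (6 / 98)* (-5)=-30 / 49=-0.61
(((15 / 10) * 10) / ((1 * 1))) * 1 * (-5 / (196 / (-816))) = 15300 / 49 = 312.24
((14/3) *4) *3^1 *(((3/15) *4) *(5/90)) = 112/45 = 2.49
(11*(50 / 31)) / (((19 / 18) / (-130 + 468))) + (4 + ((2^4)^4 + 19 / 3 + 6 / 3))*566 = 65566368830 / 1767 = 37106037.82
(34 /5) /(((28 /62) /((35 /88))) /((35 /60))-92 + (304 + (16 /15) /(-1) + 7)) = 22134 /715709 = 0.03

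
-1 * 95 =-95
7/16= 0.44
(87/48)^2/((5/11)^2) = 101761/6400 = 15.90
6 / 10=3 / 5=0.60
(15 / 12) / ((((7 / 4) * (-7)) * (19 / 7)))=-5 / 133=-0.04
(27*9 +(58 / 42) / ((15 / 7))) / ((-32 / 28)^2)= 134309 / 720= 186.54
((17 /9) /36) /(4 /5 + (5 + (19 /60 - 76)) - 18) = -85 /142371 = -0.00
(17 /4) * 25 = 425 /4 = 106.25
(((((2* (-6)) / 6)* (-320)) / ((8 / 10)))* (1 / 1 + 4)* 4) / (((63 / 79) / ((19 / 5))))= 4803200 / 63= 76241.27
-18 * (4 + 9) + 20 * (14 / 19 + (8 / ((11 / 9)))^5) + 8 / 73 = 240067.17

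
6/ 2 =3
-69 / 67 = -1.03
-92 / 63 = -1.46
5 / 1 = 5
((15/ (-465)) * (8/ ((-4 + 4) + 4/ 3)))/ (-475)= 6/ 14725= 0.00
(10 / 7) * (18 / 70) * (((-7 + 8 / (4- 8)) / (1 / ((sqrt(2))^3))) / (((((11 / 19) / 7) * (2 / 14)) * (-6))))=1026 * sqrt(2) / 11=131.91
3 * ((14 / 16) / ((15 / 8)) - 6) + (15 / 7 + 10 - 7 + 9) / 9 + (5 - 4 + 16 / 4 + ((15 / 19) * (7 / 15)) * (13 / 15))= -3874 / 399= -9.71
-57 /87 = -19 /29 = -0.66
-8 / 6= -4 / 3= -1.33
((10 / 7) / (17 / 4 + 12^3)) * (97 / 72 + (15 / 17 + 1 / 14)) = 98575 / 51946713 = 0.00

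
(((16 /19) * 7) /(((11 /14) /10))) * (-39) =-611520 /209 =-2925.93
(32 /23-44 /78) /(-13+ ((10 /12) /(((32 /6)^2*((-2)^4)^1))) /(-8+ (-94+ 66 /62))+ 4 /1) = -6339837952 /68977917723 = -0.09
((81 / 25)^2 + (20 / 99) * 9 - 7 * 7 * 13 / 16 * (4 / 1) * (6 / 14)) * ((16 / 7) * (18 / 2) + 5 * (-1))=-167662819 / 192500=-870.98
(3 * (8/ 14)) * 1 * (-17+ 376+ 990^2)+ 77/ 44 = 47062081/ 28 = 1680788.61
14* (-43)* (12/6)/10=-602/5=-120.40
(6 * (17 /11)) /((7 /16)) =1632 /77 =21.19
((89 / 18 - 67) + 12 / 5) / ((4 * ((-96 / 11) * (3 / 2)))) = 59059 / 51840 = 1.14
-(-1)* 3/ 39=1/ 13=0.08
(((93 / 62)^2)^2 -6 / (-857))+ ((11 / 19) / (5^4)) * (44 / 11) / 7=5778871453 / 1139810000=5.07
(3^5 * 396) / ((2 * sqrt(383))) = 48114 * sqrt(383) / 383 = 2458.51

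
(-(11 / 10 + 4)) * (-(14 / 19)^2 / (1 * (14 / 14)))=4998 / 1805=2.77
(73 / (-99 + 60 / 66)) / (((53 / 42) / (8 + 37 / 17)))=-5834598 / 972179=-6.00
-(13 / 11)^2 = -169 / 121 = -1.40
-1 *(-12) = 12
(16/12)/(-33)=-4/99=-0.04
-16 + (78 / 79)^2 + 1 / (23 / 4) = -2131792 / 143543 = -14.85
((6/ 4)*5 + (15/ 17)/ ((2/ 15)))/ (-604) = -60/ 2567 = -0.02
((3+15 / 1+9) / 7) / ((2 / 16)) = 216 / 7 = 30.86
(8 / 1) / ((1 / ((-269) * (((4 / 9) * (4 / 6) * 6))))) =-34432 / 9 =-3825.78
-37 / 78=-0.47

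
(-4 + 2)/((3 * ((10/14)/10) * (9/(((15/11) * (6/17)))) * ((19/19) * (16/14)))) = -245/561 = -0.44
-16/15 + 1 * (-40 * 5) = -3016/15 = -201.07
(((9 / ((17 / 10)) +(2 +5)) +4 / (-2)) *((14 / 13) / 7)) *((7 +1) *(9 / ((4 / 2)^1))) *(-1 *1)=-12600 / 221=-57.01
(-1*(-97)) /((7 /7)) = 97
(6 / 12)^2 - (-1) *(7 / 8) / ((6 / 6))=1.12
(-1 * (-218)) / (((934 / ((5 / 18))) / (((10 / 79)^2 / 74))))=13625 / 970544151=0.00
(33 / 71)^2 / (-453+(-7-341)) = -121 / 448649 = -0.00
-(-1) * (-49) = -49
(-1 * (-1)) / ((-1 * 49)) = -0.02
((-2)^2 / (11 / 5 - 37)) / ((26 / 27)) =-0.12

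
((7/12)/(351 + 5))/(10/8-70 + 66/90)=-5/207548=-0.00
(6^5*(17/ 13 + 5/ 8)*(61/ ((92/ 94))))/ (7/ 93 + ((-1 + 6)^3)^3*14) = 26046115866/ 760347658343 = 0.03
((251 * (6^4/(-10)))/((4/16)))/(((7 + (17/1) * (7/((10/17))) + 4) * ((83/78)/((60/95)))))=-45107712/124583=-362.07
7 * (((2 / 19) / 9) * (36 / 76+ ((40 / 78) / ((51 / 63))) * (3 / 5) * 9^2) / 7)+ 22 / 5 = 1901032 / 398905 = 4.77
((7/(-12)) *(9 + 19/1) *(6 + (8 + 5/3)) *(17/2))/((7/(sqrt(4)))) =-5593/9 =-621.44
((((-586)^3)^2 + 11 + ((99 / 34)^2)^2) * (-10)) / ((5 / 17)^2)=-4681052696605428102.85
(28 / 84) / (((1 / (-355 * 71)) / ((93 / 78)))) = -781355 / 78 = -10017.37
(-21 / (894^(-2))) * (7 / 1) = -117487692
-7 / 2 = -3.50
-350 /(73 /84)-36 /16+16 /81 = -9574145 /23652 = -404.79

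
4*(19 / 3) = 25.33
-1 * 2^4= -16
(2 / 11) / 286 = 1 / 1573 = 0.00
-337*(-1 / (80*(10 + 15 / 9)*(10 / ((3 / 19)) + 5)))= 3033 / 574000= 0.01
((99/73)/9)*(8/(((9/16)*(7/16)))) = 22528/4599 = 4.90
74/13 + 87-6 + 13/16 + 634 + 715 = 298793/208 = 1436.50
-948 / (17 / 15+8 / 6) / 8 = -3555 / 74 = -48.04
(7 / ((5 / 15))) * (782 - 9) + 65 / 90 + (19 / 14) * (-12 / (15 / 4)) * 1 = 10224509 / 630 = 16229.38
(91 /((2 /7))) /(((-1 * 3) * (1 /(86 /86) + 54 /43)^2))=-20.86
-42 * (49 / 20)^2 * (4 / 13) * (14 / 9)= -120.67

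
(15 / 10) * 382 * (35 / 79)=20055 / 79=253.86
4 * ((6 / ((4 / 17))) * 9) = 918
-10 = -10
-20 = -20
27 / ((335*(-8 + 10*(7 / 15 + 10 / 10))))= 81 / 6700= 0.01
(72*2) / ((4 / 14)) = 504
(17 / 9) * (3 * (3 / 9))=17 / 9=1.89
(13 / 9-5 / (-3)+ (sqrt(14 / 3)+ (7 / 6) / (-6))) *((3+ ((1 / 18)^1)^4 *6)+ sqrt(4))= 87481 *sqrt(42) / 52488+ 3061835 / 209952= 25.38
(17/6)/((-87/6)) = -17/87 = -0.20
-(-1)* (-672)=-672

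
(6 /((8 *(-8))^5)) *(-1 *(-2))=-3 /268435456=-0.00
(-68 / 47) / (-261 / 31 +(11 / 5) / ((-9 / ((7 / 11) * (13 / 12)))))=1138320 / 6756767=0.17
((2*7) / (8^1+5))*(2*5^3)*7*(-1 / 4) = -471.15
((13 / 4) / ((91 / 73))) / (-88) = -73 / 2464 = -0.03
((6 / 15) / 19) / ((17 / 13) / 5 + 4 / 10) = 26 / 817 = 0.03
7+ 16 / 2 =15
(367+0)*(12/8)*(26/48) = 4771/16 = 298.19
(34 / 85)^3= 8 / 125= 0.06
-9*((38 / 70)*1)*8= -1368 / 35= -39.09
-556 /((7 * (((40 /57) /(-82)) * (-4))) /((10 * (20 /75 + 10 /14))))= -11152943 /490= -22761.11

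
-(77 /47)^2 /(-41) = 5929 /90569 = 0.07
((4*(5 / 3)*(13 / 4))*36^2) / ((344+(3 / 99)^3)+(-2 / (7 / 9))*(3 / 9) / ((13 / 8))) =91829097360 / 1123246963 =81.75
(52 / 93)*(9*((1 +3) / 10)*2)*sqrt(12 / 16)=312*sqrt(3) / 155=3.49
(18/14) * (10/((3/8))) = 240/7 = 34.29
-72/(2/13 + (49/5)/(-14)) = 9360/71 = 131.83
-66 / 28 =-33 / 14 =-2.36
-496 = -496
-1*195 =-195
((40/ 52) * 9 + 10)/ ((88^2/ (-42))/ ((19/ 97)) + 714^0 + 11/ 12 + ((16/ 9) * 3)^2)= -1053360/ 56701307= -0.02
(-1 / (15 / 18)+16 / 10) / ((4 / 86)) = 43 / 5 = 8.60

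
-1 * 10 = -10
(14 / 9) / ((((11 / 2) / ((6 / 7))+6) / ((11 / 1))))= 1.38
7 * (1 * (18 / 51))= 42 / 17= 2.47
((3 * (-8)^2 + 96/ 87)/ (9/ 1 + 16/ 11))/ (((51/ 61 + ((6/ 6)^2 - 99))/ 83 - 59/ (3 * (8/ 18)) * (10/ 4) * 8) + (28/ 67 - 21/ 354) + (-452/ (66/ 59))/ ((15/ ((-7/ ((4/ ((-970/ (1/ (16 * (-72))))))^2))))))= 5424605130560/ 4321803256103193645097721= 0.00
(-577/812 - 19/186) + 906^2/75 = 20660549417/1887900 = 10943.67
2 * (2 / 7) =4 / 7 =0.57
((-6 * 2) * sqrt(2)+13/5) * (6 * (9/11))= 702/55 - 648 * sqrt(2)/11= -70.55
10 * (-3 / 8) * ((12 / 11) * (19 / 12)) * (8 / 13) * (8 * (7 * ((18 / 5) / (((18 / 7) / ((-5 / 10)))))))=156.25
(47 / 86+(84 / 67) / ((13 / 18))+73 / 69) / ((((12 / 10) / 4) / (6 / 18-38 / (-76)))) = 9.28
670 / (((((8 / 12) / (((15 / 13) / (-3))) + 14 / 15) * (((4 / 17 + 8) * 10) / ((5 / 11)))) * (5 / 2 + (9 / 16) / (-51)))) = -96815 / 52129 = -1.86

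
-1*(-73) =73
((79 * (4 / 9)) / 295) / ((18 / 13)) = 2054 / 23895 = 0.09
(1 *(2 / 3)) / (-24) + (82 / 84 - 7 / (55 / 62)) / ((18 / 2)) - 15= -15.80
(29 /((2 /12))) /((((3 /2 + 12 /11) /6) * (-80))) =-957 /190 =-5.04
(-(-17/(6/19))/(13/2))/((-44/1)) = -323/1716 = -0.19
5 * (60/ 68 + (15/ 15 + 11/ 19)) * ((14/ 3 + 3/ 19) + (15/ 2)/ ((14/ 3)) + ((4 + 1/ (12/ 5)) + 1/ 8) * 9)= 200078975/ 343672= 582.18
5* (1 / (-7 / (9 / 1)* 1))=-45 / 7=-6.43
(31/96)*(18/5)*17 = 1581/80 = 19.76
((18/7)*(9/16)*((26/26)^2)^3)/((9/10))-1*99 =-2727/28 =-97.39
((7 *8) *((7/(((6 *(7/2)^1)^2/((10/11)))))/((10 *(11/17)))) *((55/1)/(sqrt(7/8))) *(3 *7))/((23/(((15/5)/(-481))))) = -1360 *sqrt(14)/121693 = -0.04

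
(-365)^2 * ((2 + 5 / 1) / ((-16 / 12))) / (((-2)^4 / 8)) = -349715.62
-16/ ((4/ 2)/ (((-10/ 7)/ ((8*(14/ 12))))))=60/ 49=1.22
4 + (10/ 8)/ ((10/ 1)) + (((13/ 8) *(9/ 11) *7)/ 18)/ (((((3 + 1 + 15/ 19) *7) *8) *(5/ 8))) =25429/ 6160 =4.13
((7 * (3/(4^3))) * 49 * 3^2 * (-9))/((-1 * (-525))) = -3969/1600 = -2.48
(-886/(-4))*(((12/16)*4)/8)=1329/16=83.06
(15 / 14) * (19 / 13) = 285 / 182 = 1.57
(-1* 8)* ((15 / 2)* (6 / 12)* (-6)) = 180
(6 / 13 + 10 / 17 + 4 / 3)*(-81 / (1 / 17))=-42660 / 13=-3281.54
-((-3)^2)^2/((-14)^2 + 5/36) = -2916/7061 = -0.41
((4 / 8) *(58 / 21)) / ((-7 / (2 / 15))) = -58 / 2205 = -0.03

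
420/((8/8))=420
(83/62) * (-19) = -1577/62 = -25.44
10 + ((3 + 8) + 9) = 30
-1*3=-3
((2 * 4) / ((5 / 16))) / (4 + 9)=128 / 65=1.97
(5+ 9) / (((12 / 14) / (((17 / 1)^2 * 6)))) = 28322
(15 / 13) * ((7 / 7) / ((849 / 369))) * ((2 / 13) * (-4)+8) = 177120 / 47827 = 3.70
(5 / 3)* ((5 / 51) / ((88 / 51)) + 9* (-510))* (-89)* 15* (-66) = -674033156.25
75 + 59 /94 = 7109 /94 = 75.63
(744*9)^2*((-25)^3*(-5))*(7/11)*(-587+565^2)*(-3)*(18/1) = -421900740491580000000/11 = -38354612771961818181.82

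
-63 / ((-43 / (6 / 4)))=189 / 86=2.20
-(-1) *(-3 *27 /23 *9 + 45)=306 /23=13.30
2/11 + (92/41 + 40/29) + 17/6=520939/78474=6.64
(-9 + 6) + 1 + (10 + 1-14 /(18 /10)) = 11 /9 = 1.22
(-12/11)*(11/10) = -6/5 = -1.20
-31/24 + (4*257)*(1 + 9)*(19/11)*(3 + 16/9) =67189057/792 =84834.67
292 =292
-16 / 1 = -16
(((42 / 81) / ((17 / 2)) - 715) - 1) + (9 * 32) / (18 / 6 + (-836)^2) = -229669261592 / 320794641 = -715.94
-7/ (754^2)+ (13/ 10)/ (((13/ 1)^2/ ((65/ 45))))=283943/ 25583220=0.01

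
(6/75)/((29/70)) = 28/145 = 0.19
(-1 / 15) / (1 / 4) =-4 / 15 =-0.27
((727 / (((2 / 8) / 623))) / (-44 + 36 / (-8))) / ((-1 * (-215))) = -3623368 / 20855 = -173.74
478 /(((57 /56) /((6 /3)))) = 53536 /57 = 939.23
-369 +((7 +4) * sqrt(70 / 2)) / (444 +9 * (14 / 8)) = -369 +44 * sqrt(35) / 1839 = -368.86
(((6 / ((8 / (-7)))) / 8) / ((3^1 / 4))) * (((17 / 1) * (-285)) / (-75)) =-2261 / 40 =-56.52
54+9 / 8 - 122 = -535 / 8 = -66.88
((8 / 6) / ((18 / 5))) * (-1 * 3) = -10 / 9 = -1.11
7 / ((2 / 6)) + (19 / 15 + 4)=394 / 15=26.27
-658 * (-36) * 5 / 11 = 118440 / 11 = 10767.27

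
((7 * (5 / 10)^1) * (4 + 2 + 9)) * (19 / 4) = 1995 / 8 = 249.38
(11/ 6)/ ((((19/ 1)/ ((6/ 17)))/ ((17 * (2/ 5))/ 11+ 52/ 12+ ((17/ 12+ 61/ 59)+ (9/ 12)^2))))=413521/ 1524560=0.27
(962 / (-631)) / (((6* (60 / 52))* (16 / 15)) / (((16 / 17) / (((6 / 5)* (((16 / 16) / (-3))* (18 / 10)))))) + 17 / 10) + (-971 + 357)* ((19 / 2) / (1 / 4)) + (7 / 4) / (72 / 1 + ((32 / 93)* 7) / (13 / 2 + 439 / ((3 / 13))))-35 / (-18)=-34776584371219120723 / 1490660661948768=-23329.65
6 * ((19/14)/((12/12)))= 57/7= 8.14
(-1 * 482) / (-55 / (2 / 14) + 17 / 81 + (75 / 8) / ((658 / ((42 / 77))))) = 1130343984 / 902357711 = 1.25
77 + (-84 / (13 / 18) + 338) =3883 / 13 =298.69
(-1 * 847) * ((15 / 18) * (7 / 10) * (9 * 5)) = -88935 / 4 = -22233.75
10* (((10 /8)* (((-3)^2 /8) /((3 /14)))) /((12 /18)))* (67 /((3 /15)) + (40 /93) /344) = 351663375 /10664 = 32976.69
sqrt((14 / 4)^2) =3.50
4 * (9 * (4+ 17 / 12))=195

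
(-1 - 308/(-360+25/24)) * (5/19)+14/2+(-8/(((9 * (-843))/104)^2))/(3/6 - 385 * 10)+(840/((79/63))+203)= 1008421774930530158431/1146147357489143013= 879.84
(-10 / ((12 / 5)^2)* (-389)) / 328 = 48625 / 23616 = 2.06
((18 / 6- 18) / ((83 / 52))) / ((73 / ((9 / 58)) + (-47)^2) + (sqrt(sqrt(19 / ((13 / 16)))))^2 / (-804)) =-4939549483050 / 1408366178062891- 705510 * sqrt(247) / 1408366178062891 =-0.00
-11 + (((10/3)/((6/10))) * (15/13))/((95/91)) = -277/57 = -4.86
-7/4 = -1.75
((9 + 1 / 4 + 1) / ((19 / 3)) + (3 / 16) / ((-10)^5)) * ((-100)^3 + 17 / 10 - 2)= -491999577599829 / 304000000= -1618419.66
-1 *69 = -69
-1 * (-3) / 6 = 1 / 2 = 0.50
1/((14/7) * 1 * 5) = 1/10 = 0.10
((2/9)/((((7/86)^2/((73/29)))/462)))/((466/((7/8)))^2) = 10393229/75570288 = 0.14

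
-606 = -606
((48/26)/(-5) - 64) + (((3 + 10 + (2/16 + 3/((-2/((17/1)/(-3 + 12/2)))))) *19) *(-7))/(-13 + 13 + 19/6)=-67241/260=-258.62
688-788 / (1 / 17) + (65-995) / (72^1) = -152651 / 12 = -12720.92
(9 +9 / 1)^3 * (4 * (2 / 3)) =15552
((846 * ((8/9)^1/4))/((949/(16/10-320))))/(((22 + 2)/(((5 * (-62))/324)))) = 579886/230607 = 2.51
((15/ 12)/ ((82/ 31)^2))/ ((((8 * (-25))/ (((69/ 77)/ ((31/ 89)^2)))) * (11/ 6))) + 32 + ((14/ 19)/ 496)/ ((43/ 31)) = 11910742340921/ 372240102080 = 32.00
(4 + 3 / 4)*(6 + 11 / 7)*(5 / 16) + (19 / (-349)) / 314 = 275878499 / 24547264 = 11.24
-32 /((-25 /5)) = 32 /5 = 6.40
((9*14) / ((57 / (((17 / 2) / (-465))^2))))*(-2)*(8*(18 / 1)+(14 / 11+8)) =-1136926 / 5021225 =-0.23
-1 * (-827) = 827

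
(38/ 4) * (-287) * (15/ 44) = -81795/ 88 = -929.49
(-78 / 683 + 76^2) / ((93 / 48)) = 63118880 / 21173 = 2981.10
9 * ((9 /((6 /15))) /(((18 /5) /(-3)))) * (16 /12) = -225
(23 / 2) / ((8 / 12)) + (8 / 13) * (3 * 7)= 1569 / 52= 30.17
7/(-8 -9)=-7/17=-0.41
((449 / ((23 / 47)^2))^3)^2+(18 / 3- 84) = 43442850031418602173.84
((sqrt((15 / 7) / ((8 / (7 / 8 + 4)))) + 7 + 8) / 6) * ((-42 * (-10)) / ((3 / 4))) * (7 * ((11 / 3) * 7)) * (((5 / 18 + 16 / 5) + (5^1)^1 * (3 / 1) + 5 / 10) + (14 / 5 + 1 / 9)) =530915 * sqrt(455) / 27 + 148656200 / 27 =5925222.37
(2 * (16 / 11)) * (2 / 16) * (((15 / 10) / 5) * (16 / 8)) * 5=12 / 11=1.09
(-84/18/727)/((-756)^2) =-1/89037144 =-0.00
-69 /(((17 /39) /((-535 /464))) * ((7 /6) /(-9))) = -38871495 /27608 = -1407.98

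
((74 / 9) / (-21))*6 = -148 / 63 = -2.35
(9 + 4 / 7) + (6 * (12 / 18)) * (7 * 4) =851 / 7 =121.57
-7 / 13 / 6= -7 / 78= -0.09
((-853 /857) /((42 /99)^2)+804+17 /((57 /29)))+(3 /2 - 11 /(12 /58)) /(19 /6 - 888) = 807.18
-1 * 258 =-258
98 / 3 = 32.67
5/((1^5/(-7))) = -35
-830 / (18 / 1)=-415 / 9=-46.11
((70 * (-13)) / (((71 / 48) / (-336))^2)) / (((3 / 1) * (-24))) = 3287531520 / 5041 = 652158.60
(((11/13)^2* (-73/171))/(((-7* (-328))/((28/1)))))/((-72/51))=150161/56873232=0.00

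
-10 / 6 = -5 / 3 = -1.67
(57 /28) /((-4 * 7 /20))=-285 /196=-1.45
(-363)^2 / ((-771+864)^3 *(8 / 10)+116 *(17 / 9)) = 0.20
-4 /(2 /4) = -8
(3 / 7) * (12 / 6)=6 / 7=0.86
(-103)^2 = 10609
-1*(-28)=28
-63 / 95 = -0.66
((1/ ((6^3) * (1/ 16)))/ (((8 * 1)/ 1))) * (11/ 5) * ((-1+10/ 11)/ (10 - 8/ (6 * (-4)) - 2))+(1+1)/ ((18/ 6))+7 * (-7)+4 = -199501/ 4500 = -44.33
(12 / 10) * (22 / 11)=12 / 5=2.40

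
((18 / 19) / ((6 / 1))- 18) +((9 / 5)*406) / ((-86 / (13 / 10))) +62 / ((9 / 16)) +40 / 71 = 2137757159 / 26103150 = 81.90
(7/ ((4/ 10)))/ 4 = 35/ 8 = 4.38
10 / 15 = 2 / 3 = 0.67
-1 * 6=-6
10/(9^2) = 10/81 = 0.12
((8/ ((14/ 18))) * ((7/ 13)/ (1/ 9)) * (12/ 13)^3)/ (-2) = -559872/ 28561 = -19.60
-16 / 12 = -4 / 3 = -1.33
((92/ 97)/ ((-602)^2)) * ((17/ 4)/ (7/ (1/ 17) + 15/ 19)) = 7429/ 80008655888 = 0.00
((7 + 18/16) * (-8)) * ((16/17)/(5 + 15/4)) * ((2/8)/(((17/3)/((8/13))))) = -0.19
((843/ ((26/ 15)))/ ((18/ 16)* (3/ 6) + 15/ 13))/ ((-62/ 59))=-994740/ 3689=-269.65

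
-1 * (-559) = 559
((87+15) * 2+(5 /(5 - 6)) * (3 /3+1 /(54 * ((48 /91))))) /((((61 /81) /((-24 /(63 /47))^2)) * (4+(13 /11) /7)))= 25045125094 /1233603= 20302.42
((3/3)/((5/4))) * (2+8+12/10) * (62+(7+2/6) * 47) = 54656/15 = 3643.73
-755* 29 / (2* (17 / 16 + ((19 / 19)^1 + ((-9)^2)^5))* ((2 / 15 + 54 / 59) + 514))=-171100 / 28067798552497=-0.00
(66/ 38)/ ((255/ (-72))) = -792/ 1615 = -0.49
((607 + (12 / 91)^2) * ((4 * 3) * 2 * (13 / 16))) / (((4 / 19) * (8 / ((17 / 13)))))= 4870882959 / 529984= 9190.62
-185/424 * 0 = 0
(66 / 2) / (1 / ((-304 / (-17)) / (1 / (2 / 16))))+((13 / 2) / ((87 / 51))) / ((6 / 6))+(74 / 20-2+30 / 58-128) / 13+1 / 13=2178303 / 32045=67.98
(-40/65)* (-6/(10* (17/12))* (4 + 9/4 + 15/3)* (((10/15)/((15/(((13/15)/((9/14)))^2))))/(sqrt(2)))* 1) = 20384* sqrt(2)/172125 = 0.17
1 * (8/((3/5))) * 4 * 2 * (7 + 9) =5120/3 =1706.67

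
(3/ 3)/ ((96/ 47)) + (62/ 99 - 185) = -582545/ 3168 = -183.88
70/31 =2.26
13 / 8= 1.62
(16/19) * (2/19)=32/361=0.09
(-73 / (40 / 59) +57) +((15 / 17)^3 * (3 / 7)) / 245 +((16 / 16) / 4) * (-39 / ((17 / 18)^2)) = -4152541453 / 67406360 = -61.60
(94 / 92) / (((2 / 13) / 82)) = 25051 / 46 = 544.59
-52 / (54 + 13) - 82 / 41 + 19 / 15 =-1517 / 1005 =-1.51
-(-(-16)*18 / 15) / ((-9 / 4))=128 / 15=8.53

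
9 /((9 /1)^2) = 1 /9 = 0.11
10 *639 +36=6426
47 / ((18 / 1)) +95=1757 / 18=97.61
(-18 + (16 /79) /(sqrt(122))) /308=-9 /154 + 2* sqrt(122) /371063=-0.06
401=401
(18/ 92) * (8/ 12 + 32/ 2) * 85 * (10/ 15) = 4250/ 23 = 184.78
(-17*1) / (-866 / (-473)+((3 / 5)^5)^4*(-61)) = -766849517822265625 / 82487591610459197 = -9.30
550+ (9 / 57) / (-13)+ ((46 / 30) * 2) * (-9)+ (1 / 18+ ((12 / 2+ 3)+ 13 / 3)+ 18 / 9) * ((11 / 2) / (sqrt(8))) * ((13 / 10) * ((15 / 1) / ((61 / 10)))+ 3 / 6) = 1374197 * sqrt(2) / 17568+ 645149 / 1235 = 633.01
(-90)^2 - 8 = 8092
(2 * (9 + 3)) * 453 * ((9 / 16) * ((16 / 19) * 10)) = 978480 / 19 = 51498.95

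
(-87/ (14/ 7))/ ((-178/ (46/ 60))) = 667/ 3560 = 0.19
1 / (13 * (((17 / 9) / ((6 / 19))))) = 54 / 4199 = 0.01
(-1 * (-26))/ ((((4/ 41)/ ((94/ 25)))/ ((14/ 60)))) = 175357/ 750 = 233.81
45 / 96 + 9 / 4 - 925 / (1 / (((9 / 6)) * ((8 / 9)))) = -118139 / 96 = -1230.61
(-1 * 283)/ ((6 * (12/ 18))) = -70.75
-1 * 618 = -618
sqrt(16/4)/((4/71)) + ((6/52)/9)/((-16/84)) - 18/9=3477/104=33.43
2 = 2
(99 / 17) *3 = 297 / 17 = 17.47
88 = 88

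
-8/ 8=-1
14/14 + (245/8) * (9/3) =743/8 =92.88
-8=-8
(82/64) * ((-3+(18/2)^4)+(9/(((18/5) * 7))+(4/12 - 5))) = 11285455/1344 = 8396.92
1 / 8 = 0.12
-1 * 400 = -400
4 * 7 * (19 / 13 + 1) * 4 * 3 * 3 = 32256 / 13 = 2481.23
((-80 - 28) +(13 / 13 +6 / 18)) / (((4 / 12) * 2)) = -160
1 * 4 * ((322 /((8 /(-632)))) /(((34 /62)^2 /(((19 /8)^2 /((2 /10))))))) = -22062440995 /2312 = -9542578.29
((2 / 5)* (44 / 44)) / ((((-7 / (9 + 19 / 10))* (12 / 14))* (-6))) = 109 / 900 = 0.12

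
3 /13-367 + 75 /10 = -9341 /26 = -359.27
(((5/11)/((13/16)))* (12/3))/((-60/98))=-3.66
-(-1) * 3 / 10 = 3 / 10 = 0.30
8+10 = 18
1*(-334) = -334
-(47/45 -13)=538/45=11.96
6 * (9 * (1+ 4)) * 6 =1620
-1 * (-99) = 99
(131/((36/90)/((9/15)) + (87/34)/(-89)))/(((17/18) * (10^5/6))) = 944379/72387500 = 0.01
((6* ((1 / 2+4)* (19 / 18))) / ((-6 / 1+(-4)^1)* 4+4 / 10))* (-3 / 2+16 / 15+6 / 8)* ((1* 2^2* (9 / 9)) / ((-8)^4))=-361 / 1622016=-0.00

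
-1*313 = -313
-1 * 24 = -24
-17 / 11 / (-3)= 17 / 33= 0.52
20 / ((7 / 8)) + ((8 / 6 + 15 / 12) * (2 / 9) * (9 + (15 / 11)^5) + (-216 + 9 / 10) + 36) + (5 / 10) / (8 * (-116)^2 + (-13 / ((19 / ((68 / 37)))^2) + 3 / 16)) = -4271336616688832181677 / 28788536290907840370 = -148.37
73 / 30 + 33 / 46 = 3.15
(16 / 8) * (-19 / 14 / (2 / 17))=-323 / 14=-23.07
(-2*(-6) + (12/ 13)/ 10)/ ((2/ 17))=102.78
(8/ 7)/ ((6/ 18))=24/ 7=3.43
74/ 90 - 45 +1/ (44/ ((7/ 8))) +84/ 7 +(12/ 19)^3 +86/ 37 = -118915887923/ 4019922720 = -29.58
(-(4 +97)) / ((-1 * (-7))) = -101 / 7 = -14.43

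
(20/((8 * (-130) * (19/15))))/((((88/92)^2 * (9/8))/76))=-5290/4719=-1.12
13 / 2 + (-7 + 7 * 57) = 398.50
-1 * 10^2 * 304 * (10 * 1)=-304000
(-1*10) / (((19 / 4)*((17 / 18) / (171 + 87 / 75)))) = -383.76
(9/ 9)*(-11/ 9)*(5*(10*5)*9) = -2750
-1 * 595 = -595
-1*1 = -1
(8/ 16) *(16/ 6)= 4/ 3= 1.33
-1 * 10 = -10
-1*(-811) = 811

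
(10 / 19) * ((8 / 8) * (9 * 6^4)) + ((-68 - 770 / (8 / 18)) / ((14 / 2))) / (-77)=125806339 / 20482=6142.29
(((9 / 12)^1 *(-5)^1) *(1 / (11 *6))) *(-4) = 5 / 22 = 0.23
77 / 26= 2.96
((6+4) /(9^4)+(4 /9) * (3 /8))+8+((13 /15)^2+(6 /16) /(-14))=163362637 /18370800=8.89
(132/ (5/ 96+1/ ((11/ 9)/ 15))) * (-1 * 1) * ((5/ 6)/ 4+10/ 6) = -52272/ 2603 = -20.08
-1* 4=-4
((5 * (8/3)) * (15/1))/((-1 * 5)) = -40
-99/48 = -33/16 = -2.06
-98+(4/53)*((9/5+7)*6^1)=-24914/265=-94.02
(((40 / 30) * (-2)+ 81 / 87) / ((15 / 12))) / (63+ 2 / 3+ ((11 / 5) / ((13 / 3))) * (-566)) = 7852 / 1264951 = 0.01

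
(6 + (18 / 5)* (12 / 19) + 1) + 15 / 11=11116 / 1045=10.64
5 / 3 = 1.67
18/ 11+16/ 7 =302/ 77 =3.92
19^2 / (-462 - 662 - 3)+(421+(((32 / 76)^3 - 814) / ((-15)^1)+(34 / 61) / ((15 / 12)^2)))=16809000430616 / 35365175475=475.30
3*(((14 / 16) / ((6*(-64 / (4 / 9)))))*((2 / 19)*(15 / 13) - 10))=2135 / 71136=0.03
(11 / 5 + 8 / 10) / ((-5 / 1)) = -3 / 5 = -0.60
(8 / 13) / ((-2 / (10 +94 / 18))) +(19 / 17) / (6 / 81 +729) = -183325439 / 39153465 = -4.68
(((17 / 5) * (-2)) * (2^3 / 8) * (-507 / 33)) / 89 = 5746 / 4895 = 1.17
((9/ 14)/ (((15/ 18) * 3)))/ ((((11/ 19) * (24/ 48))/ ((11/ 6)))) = 57/ 35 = 1.63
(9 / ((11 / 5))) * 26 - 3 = 1137 / 11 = 103.36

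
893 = 893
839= 839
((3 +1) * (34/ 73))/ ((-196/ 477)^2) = 3867993/ 350546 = 11.03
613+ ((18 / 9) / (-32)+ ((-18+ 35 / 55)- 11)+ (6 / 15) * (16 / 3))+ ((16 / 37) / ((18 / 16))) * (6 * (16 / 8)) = 19253373 / 32560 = 591.32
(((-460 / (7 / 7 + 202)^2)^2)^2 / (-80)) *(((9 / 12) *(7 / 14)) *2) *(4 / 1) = -1679046000 / 2883821021683985761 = -0.00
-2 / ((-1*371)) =2 / 371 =0.01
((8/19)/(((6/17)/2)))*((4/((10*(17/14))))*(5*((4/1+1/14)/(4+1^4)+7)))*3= 8752/95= 92.13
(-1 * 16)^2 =256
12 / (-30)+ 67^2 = 22443 / 5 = 4488.60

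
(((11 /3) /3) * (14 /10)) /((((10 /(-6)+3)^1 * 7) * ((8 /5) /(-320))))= -110 /3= -36.67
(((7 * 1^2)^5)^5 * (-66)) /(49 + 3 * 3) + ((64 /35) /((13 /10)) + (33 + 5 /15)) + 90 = -12081687194552659790382697 /7917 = -1526043601686580749069.43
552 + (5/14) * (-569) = 4883/14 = 348.79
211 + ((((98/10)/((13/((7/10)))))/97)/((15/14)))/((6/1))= 598662151/2837250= 211.00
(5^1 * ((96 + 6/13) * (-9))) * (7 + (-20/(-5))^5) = -58179330/13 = -4475333.08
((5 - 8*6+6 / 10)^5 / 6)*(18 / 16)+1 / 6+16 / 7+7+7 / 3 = -1124108969559 / 43750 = -25693919.30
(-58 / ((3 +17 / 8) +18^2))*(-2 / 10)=464 / 13165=0.04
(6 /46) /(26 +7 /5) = 15 /3151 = 0.00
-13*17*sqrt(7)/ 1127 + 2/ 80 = 1/ 40 - 221*sqrt(7)/ 1127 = -0.49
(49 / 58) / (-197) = -49 / 11426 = -0.00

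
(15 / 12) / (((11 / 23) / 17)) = 1955 / 44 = 44.43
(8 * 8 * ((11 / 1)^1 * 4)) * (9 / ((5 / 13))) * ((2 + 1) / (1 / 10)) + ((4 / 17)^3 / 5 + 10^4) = 48806528144 / 24565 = 1986832.00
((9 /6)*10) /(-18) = -5 /6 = -0.83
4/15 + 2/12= 13/30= 0.43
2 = 2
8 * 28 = 224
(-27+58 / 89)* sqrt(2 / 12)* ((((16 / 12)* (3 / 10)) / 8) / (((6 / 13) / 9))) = -6097* sqrt(6) / 1424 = -10.49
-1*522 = -522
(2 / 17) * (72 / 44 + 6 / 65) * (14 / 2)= 17304 / 12155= 1.42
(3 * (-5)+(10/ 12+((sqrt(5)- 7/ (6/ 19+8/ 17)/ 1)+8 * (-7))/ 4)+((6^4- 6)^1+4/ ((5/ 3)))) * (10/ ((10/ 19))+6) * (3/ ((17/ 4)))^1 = 75 * sqrt(5)/ 17+5656765/ 254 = 22280.59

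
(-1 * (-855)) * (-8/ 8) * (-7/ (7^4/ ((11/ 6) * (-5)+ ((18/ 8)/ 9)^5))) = -8024745/ 351232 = -22.85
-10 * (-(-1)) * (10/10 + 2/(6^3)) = -545/54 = -10.09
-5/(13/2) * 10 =-100/13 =-7.69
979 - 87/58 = 1955/2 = 977.50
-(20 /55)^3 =-0.05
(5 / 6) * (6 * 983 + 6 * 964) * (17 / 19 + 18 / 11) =468165 / 19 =24640.26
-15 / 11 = -1.36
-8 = -8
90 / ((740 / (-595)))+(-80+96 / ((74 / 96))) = -2059 / 74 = -27.82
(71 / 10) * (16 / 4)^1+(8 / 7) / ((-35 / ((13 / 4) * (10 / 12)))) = 20809 / 735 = 28.31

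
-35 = -35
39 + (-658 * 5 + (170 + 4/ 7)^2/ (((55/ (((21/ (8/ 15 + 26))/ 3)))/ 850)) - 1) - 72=115300.68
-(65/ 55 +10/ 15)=-61/ 33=-1.85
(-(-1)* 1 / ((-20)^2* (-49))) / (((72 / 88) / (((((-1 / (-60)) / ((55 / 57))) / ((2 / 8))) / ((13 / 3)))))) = -19 / 19110000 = -0.00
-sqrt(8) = -2 *sqrt(2) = -2.83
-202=-202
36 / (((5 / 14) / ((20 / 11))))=2016 / 11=183.27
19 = 19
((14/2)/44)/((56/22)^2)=11/448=0.02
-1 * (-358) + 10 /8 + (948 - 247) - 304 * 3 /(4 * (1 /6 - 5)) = 128461 /116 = 1107.42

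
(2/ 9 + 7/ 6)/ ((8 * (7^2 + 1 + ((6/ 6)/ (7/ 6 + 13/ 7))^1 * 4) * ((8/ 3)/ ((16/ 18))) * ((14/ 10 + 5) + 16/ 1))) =15875/ 315366912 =0.00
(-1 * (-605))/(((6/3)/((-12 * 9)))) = -32670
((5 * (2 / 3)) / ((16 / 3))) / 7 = 5 / 56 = 0.09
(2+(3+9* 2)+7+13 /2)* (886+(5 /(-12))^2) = 9315457 /288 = 32345.34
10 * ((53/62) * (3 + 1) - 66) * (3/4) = -14550/31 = -469.35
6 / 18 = 1 / 3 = 0.33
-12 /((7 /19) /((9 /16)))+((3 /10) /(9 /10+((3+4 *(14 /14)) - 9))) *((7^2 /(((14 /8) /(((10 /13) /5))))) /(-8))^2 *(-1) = -949551 /52052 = -18.24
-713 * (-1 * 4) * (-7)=-19964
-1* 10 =-10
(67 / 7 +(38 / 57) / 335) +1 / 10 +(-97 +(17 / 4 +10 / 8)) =-115130 / 1407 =-81.83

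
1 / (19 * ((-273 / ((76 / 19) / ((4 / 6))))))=-2 / 1729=-0.00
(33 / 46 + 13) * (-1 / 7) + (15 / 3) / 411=-257731 / 132342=-1.95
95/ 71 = 1.34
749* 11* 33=271887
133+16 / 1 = 149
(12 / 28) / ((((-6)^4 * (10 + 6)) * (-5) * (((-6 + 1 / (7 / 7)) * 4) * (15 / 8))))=1 / 9072000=0.00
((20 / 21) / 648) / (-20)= -1 / 13608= -0.00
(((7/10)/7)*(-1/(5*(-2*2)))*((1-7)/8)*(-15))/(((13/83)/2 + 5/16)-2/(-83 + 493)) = 30627/210134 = 0.15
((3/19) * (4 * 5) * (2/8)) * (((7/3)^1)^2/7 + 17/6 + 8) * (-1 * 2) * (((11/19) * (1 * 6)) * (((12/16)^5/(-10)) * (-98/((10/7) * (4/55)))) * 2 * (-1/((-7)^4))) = 323433/272384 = 1.19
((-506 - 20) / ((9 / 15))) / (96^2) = -1315 / 13824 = -0.10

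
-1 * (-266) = 266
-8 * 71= -568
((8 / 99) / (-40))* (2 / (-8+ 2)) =1 / 1485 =0.00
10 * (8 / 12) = 20 / 3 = 6.67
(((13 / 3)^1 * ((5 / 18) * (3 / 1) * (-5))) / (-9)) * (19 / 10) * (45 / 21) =6175 / 756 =8.17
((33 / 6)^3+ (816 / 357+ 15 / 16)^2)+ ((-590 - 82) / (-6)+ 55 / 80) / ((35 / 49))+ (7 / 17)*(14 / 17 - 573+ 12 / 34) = 1795748261 / 18126080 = 99.07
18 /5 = 3.60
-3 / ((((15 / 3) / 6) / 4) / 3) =-43.20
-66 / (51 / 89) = -1958 / 17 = -115.18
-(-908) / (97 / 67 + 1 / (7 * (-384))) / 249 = 54509056 / 21635527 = 2.52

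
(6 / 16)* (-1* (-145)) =435 / 8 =54.38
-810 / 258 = -135 / 43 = -3.14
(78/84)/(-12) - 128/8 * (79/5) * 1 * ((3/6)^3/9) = -9043/2520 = -3.59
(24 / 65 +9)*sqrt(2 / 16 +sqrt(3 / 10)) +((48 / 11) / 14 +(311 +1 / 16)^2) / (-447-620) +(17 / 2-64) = -3074651949 / 21032704 +609*sqrt(50 +40*sqrt(30)) / 1300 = -138.50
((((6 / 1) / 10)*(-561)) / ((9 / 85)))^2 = 10106041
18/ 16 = 9/ 8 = 1.12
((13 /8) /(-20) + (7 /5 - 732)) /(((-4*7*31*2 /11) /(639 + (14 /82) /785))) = 13224070462889 /4469852800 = 2958.50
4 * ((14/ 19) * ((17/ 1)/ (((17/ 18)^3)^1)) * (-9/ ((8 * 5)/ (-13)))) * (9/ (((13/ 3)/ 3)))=29760696/ 27455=1083.98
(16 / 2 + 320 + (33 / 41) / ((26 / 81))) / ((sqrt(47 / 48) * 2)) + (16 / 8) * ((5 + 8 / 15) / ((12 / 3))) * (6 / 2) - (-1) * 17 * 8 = 1443 / 10 + 352321 * sqrt(141) / 25051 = 311.30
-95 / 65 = -19 / 13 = -1.46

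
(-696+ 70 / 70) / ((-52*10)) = 139 / 104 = 1.34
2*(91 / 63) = 26 / 9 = 2.89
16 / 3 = 5.33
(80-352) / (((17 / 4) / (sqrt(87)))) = -64 * sqrt(87) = -596.95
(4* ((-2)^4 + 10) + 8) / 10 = 56 / 5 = 11.20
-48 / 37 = -1.30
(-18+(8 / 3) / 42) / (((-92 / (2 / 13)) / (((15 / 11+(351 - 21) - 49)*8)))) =14039120 / 207207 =67.75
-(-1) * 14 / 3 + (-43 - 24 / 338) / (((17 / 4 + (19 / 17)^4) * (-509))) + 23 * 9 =35346296839181 / 166978889961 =211.68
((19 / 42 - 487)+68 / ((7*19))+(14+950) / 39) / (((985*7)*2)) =-1595239 / 47685820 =-0.03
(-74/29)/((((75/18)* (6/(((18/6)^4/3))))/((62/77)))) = -123876/55825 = -2.22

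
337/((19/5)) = 1685/19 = 88.68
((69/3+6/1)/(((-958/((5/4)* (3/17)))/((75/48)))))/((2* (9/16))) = -0.01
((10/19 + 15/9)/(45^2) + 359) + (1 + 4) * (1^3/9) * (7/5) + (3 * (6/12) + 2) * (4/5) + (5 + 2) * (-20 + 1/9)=5156188/23085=223.36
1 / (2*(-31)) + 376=23311 / 62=375.98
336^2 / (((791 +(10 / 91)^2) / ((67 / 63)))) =994249984 / 6550371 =151.79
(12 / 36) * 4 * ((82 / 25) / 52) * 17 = 1.43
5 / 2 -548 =-1091 / 2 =-545.50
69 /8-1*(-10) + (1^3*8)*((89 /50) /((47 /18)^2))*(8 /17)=147266941 /7510600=19.61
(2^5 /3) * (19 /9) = 608 /27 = 22.52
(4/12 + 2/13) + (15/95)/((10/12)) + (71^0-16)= -53068/3705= -14.32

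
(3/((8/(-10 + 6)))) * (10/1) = -15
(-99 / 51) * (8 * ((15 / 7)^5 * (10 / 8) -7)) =-219534414 / 285719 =-768.36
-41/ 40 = -1.02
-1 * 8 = -8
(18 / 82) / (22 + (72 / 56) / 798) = 16758 / 1679647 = 0.01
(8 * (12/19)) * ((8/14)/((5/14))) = 768/95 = 8.08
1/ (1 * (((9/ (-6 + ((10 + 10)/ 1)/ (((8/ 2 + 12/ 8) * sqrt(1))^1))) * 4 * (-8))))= 13/ 1584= 0.01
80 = 80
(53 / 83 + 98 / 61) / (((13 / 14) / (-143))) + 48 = -1507494 / 5063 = -297.75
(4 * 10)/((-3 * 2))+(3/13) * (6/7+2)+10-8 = -1094/273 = -4.01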